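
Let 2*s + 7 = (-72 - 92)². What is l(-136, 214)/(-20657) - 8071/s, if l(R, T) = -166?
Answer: -328981720/555446073 ≈ -0.59228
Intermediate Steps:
s = 26889/2 (s = -7/2 + (-72 - 92)²/2 = -7/2 + (½)*(-164)² = -7/2 + (½)*26896 = -7/2 + 13448 = 26889/2 ≈ 13445.)
l(-136, 214)/(-20657) - 8071/s = -166/(-20657) - 8071/26889/2 = -166*(-1/20657) - 8071*2/26889 = 166/20657 - 16142/26889 = -328981720/555446073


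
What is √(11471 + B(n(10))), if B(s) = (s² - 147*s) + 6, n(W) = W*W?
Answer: 3*√753 ≈ 82.323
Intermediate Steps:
n(W) = W²
B(s) = 6 + s² - 147*s
√(11471 + B(n(10))) = √(11471 + (6 + (10²)² - 147*10²)) = √(11471 + (6 + 100² - 147*100)) = √(11471 + (6 + 10000 - 14700)) = √(11471 - 4694) = √6777 = 3*√753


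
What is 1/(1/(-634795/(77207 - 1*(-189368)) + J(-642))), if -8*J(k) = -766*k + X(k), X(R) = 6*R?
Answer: -3251808809/53315 ≈ -60992.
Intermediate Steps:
J(k) = 95*k (J(k) = -(-766*k + 6*k)/8 = -(-95)*k = 95*k)
1/(1/(-634795/(77207 - 1*(-189368)) + J(-642))) = 1/(1/(-634795/(77207 - 1*(-189368)) + 95*(-642))) = 1/(1/(-634795/(77207 + 189368) - 60990)) = 1/(1/(-634795/266575 - 60990)) = 1/(1/(-634795*1/266575 - 60990)) = 1/(1/(-126959/53315 - 60990)) = 1/(1/(-3251808809/53315)) = 1/(-53315/3251808809) = -3251808809/53315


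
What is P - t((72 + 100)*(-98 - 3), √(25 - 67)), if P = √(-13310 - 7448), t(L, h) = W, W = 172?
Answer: -172 + I*√20758 ≈ -172.0 + 144.08*I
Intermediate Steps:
t(L, h) = 172
P = I*√20758 (P = √(-20758) = I*√20758 ≈ 144.08*I)
P - t((72 + 100)*(-98 - 3), √(25 - 67)) = I*√20758 - 1*172 = I*√20758 - 172 = -172 + I*√20758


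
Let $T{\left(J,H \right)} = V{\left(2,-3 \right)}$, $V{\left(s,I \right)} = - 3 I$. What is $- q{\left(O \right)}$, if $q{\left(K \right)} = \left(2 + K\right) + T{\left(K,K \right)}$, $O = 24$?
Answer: $-35$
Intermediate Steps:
$T{\left(J,H \right)} = 9$ ($T{\left(J,H \right)} = \left(-3\right) \left(-3\right) = 9$)
$q{\left(K \right)} = 11 + K$ ($q{\left(K \right)} = \left(2 + K\right) + 9 = 11 + K$)
$- q{\left(O \right)} = - (11 + 24) = \left(-1\right) 35 = -35$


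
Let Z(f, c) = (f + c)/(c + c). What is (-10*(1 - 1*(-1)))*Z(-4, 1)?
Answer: 30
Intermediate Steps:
Z(f, c) = (c + f)/(2*c) (Z(f, c) = (c + f)/((2*c)) = (c + f)*(1/(2*c)) = (c + f)/(2*c))
(-10*(1 - 1*(-1)))*Z(-4, 1) = (-10*(1 - 1*(-1)))*((1/2)*(1 - 4)/1) = (-10*(1 + 1))*((1/2)*1*(-3)) = -10*2*(-3/2) = -20*(-3/2) = 30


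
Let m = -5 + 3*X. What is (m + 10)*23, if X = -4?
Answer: -161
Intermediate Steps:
m = -17 (m = -5 + 3*(-4) = -5 - 12 = -17)
(m + 10)*23 = (-17 + 10)*23 = -7*23 = -161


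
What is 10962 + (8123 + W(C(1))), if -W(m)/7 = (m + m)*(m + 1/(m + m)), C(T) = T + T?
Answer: 19022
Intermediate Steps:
C(T) = 2*T
W(m) = -14*m*(m + 1/(2*m)) (W(m) = -7*(m + m)*(m + 1/(m + m)) = -7*2*m*(m + 1/(2*m)) = -14*m*(m + 1/(2*m)))
10962 + (8123 + W(C(1))) = 10962 + (8123 + (-7 - 14*(2*1)²)) = 10962 + (8123 + (-7 - 14*2²)) = 10962 + (8123 + (-7 - 14*4)) = 10962 + (8123 + (-7 - 56)) = 10962 + (8123 - 63) = 10962 + 8060 = 19022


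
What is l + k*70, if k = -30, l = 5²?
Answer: -2075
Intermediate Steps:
l = 25
l + k*70 = 25 - 30*70 = 25 - 2100 = -2075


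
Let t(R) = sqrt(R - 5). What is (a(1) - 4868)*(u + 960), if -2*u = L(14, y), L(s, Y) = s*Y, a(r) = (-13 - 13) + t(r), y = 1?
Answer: -4663982 + 1906*I ≈ -4.664e+6 + 1906.0*I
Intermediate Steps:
t(R) = sqrt(-5 + R)
a(r) = -26 + sqrt(-5 + r) (a(r) = (-13 - 13) + sqrt(-5 + r) = -26 + sqrt(-5 + r))
L(s, Y) = Y*s
u = -7 (u = -14/2 = -1/2*14 = -7)
(a(1) - 4868)*(u + 960) = ((-26 + sqrt(-5 + 1)) - 4868)*(-7 + 960) = ((-26 + sqrt(-4)) - 4868)*953 = ((-26 + 2*I) - 4868)*953 = (-4894 + 2*I)*953 = -4663982 + 1906*I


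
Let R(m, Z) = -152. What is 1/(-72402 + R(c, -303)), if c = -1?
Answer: -1/72554 ≈ -1.3783e-5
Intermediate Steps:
1/(-72402 + R(c, -303)) = 1/(-72402 - 152) = 1/(-72554) = -1/72554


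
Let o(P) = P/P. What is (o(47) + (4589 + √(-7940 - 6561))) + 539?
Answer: 5129 + I*√14501 ≈ 5129.0 + 120.42*I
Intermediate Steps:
o(P) = 1
(o(47) + (4589 + √(-7940 - 6561))) + 539 = (1 + (4589 + √(-7940 - 6561))) + 539 = (1 + (4589 + √(-14501))) + 539 = (1 + (4589 + I*√14501)) + 539 = (4590 + I*√14501) + 539 = 5129 + I*√14501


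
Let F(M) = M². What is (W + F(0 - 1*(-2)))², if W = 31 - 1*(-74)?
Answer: 11881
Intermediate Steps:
W = 105 (W = 31 + 74 = 105)
(W + F(0 - 1*(-2)))² = (105 + (0 - 1*(-2))²)² = (105 + (0 + 2)²)² = (105 + 2²)² = (105 + 4)² = 109² = 11881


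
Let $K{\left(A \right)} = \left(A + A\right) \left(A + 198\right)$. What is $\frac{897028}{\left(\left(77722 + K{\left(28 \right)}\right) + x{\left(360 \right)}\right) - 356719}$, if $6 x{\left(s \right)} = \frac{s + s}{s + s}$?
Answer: $- \frac{185592}{55105} \approx -3.368$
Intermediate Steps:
$K{\left(A \right)} = 2 A \left(198 + A\right)$
$x{\left(s \right)} = \frac{1}{6}$ ($x{\left(s \right)} = \frac{\left(s + s\right) \frac{1}{s + s}}{6} = \frac{2 s \frac{1}{2 s}}{6} = \frac{1}{6} \cdot 1 = \frac{1}{6}$)
$\frac{897028}{\left(\left(77722 + K{\left(28 \right)}\right) + x{\left(360 \right)}\right) - 356719} = \frac{897028}{\left(\left(77722 + 2 \cdot 28 \left(198 + 28\right)\right) + \frac{1}{6}\right) - 356719} = \frac{897028}{\left(\left(77722 + 2 \cdot 28 \cdot 226\right) + \frac{1}{6}\right) - 356719} = \frac{897028}{\left(\left(77722 + 12656\right) + \frac{1}{6}\right) - 356719} = \frac{897028}{\left(90378 + \frac{1}{6}\right) - 356719} = \frac{897028}{\frac{542269}{6} - 356719} = \frac{897028}{- \frac{1598045}{6}} = 897028 \left(- \frac{6}{1598045}\right) = - \frac{185592}{55105}$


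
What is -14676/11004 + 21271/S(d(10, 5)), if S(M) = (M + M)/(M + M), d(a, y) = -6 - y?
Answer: 19504284/917 ≈ 21270.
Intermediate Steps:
S(M) = 1 (S(M) = (2*M)/((2*M)) = (2*M)*(1/(2*M)) = 1)
-14676/11004 + 21271/S(d(10, 5)) = -14676/11004 + 21271/1 = -14676*1/11004 + 21271*1 = -1223/917 + 21271 = 19504284/917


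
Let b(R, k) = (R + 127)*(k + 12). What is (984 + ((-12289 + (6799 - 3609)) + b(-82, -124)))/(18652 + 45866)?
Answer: -4385/21506 ≈ -0.20390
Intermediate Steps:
b(R, k) = (12 + k)*(127 + R) (b(R, k) = (127 + R)*(12 + k) = (12 + k)*(127 + R))
(984 + ((-12289 + (6799 - 3609)) + b(-82, -124)))/(18652 + 45866) = (984 + ((-12289 + (6799 - 3609)) + (1524 + 12*(-82) + 127*(-124) - 82*(-124))))/(18652 + 45866) = (984 + ((-12289 + 3190) + (1524 - 984 - 15748 + 10168)))/64518 = (984 + (-9099 - 5040))*(1/64518) = (984 - 14139)*(1/64518) = -13155*1/64518 = -4385/21506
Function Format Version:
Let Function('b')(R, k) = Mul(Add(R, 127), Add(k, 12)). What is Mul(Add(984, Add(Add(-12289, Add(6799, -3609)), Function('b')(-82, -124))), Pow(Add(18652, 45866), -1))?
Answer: Rational(-4385, 21506) ≈ -0.20390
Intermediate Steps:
Function('b')(R, k) = Mul(Add(12, k), Add(127, R)) (Function('b')(R, k) = Mul(Add(127, R), Add(12, k)) = Mul(Add(12, k), Add(127, R)))
Mul(Add(984, Add(Add(-12289, Add(6799, -3609)), Function('b')(-82, -124))), Pow(Add(18652, 45866), -1)) = Mul(Add(984, Add(Add(-12289, Add(6799, -3609)), Add(1524, Mul(12, -82), Mul(127, -124), Mul(-82, -124)))), Pow(Add(18652, 45866), -1)) = Mul(Add(984, Add(Add(-12289, 3190), Add(1524, -984, -15748, 10168))), Pow(64518, -1)) = Mul(Add(984, Add(-9099, -5040)), Rational(1, 64518)) = Mul(Add(984, -14139), Rational(1, 64518)) = Mul(-13155, Rational(1, 64518)) = Rational(-4385, 21506)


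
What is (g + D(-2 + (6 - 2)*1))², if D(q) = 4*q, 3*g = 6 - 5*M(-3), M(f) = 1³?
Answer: 625/9 ≈ 69.444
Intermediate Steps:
M(f) = 1
g = ⅓ (g = (6 - 5*1)/3 = (6 - 5)/3 = (⅓)*1 = ⅓ ≈ 0.33333)
(g + D(-2 + (6 - 2)*1))² = (⅓ + 4*(-2 + (6 - 2)*1))² = (⅓ + 4*(-2 + 4*1))² = (⅓ + 4*(-2 + 4))² = (⅓ + 4*2)² = (⅓ + 8)² = (25/3)² = 625/9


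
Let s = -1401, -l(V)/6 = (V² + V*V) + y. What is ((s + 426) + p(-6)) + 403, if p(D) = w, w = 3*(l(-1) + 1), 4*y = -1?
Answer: -1201/2 ≈ -600.50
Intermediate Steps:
y = -¼ (y = (¼)*(-1) = -¼ ≈ -0.25000)
l(V) = 3/2 - 12*V² (l(V) = -6*((V² + V*V) - ¼) = -6*((V² + V²) - ¼) = -6*(2*V² - ¼) = -6*(-¼ + 2*V²) = 3/2 - 12*V²)
w = -57/2 (w = 3*((3/2 - 12*(-1)²) + 1) = 3*((3/2 - 12*1) + 1) = 3*((3/2 - 12) + 1) = 3*(-21/2 + 1) = 3*(-19/2) = -57/2 ≈ -28.500)
p(D) = -57/2
((s + 426) + p(-6)) + 403 = ((-1401 + 426) - 57/2) + 403 = (-975 - 57/2) + 403 = -2007/2 + 403 = -1201/2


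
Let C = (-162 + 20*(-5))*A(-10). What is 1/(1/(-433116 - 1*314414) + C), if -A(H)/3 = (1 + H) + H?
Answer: -747530/11163613021 ≈ -6.6961e-5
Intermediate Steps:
A(H) = -3 - 6*H (A(H) = -3*((1 + H) + H) = -3*(1 + 2*H) = -3 - 6*H)
C = -14934 (C = (-162 + 20*(-5))*(-3 - 6*(-10)) = (-162 - 100)*(-3 + 60) = -262*57 = -14934)
1/(1/(-433116 - 1*314414) + C) = 1/(1/(-433116 - 1*314414) - 14934) = 1/(1/(-433116 - 314414) - 14934) = 1/(1/(-747530) - 14934) = 1/(-1/747530 - 14934) = 1/(-11163613021/747530) = -747530/11163613021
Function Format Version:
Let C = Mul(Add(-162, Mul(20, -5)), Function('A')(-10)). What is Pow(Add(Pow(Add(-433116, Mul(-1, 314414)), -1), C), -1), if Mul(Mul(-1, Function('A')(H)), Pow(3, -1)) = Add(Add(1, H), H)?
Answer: Rational(-747530, 11163613021) ≈ -6.6961e-5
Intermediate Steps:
Function('A')(H) = Add(-3, Mul(-6, H)) (Function('A')(H) = Mul(-3, Add(Add(1, H), H)) = Mul(-3, Add(1, Mul(2, H))) = Add(-3, Mul(-6, H)))
C = -14934 (C = Mul(Add(-162, Mul(20, -5)), Add(-3, Mul(-6, -10))) = Mul(Add(-162, -100), Add(-3, 60)) = Mul(-262, 57) = -14934)
Pow(Add(Pow(Add(-433116, Mul(-1, 314414)), -1), C), -1) = Pow(Add(Pow(Add(-433116, Mul(-1, 314414)), -1), -14934), -1) = Pow(Add(Pow(Add(-433116, -314414), -1), -14934), -1) = Pow(Add(Pow(-747530, -1), -14934), -1) = Pow(Add(Rational(-1, 747530), -14934), -1) = Pow(Rational(-11163613021, 747530), -1) = Rational(-747530, 11163613021)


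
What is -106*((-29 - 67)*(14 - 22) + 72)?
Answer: -89040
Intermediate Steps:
-106*((-29 - 67)*(14 - 22) + 72) = -106*(-96*(-8) + 72) = -106*(768 + 72) = -106*840 = -89040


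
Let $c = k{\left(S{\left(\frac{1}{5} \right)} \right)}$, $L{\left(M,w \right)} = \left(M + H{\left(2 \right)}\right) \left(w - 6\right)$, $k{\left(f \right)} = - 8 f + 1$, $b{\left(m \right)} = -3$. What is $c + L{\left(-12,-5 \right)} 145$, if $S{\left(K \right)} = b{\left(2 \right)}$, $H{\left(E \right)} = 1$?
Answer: $17570$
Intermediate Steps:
$S{\left(K \right)} = -3$
$k{\left(f \right)} = 1 - 8 f$
$L{\left(M,w \right)} = \left(1 + M\right) \left(-6 + w\right)$ ($L{\left(M,w \right)} = \left(M + 1\right) \left(w - 6\right) = \left(1 + M\right) \left(-6 + w\right)$)
$c = 25$ ($c = 1 - -24 = 1 + 24 = 25$)
$c + L{\left(-12,-5 \right)} 145 = 25 + \left(-6 - 5 - -72 - -60\right) 145 = 25 + \left(-6 - 5 + 72 + 60\right) 145 = 25 + 121 \cdot 145 = 25 + 17545 = 17570$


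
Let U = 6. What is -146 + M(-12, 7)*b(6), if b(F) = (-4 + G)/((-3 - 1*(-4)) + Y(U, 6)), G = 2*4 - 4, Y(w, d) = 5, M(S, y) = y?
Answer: -146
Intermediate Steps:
G = 4 (G = 8 - 4 = 4)
b(F) = 0 (b(F) = (-4 + 4)/((-3 - 1*(-4)) + 5) = 0/((-3 + 4) + 5) = 0/(1 + 5) = 0/6 = 0*(⅙) = 0)
-146 + M(-12, 7)*b(6) = -146 + 7*0 = -146 + 0 = -146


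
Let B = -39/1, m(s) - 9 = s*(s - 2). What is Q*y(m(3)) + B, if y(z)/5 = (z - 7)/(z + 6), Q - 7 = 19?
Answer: -26/9 ≈ -2.8889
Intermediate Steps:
Q = 26 (Q = 7 + 19 = 26)
m(s) = 9 + s*(-2 + s) (m(s) = 9 + s*(s - 2) = 9 + s*(-2 + s))
y(z) = 5*(-7 + z)/(6 + z) (y(z) = 5*((z - 7)/(z + 6)) = 5*((-7 + z)/(6 + z)) = 5*(-7 + z)/(6 + z))
B = -39 (B = -39*1 = -39)
Q*y(m(3)) + B = 26*(5*(-7 + (9 + 3² - 2*3))/(6 + (9 + 3² - 2*3))) - 39 = 26*(5*(-7 + (9 + 9 - 6))/(6 + (9 + 9 - 6))) - 39 = 26*(5*(-7 + 12)/(6 + 12)) - 39 = 26*(5*5/18) - 39 = 26*(5*(1/18)*5) - 39 = 26*(25/18) - 39 = 325/9 - 39 = -26/9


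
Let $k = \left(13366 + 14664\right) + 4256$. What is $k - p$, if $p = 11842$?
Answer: $20444$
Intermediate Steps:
$k = 32286$ ($k = 28030 + 4256 = 32286$)
$k - p = 32286 - 11842 = 20444$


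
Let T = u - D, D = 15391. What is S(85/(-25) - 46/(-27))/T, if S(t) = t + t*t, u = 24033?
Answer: 10763/78750225 ≈ 0.00013667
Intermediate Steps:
S(t) = t + t²
T = 8642 (T = 24033 - 1*15391 = 24033 - 15391 = 8642)
S(85/(-25) - 46/(-27))/T = ((85/(-25) - 46/(-27))*(1 + (85/(-25) - 46/(-27))))/8642 = ((85*(-1/25) - 46*(-1/27))*(1 + (85*(-1/25) - 46*(-1/27))))*(1/8642) = ((-17/5 + 46/27)*(1 + (-17/5 + 46/27)))*(1/8642) = -229*(1 - 229/135)/135*(1/8642) = -229/135*(-94/135)*(1/8642) = (21526/18225)*(1/8642) = 10763/78750225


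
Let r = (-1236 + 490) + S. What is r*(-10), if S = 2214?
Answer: -14680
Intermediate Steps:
r = 1468 (r = (-1236 + 490) + 2214 = -746 + 2214 = 1468)
r*(-10) = 1468*(-10) = -14680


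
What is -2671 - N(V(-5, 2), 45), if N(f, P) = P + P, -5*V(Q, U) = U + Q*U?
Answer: -2761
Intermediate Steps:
V(Q, U) = -U/5 - Q*U/5 (V(Q, U) = -(U + Q*U)/5 = -U/5 - Q*U/5)
N(f, P) = 2*P
-2671 - N(V(-5, 2), 45) = -2671 - 2*45 = -2671 - 1*90 = -2671 - 90 = -2761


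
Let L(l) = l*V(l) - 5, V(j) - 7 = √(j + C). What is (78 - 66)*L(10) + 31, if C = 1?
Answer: 811 + 120*√11 ≈ 1209.0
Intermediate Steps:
V(j) = 7 + √(1 + j) (V(j) = 7 + √(j + 1) = 7 + √(1 + j))
L(l) = -5 + l*(7 + √(1 + l)) (L(l) = l*(7 + √(1 + l)) - 5 = -5 + l*(7 + √(1 + l)))
(78 - 66)*L(10) + 31 = (78 - 66)*(-5 + 10*(7 + √(1 + 10))) + 31 = 12*(-5 + 10*(7 + √11)) + 31 = 12*(-5 + (70 + 10*√11)) + 31 = 12*(65 + 10*√11) + 31 = (780 + 120*√11) + 31 = 811 + 120*√11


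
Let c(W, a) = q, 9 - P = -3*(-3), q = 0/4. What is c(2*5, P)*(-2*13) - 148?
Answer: -148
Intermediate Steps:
q = 0 (q = 0*(¼) = 0)
P = 0 (P = 9 - (-3)*(-3) = 9 - 1*9 = 9 - 9 = 0)
c(W, a) = 0
c(2*5, P)*(-2*13) - 148 = 0*(-2*13) - 148 = 0*(-26) - 148 = 0 - 148 = -148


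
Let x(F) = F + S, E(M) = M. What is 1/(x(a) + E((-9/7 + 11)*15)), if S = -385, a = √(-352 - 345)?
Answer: -11725/2839778 - 49*I*√697/2839778 ≈ -0.0041288 - 0.00045554*I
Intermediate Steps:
a = I*√697 (a = √(-697) = I*√697 ≈ 26.401*I)
x(F) = -385 + F (x(F) = F - 385 = -385 + F)
1/(x(a) + E((-9/7 + 11)*15)) = 1/((-385 + I*√697) + (-9/7 + 11)*15) = 1/((-385 + I*√697) + (68/7)*15) = 1/((-385 + I*√697) + 1020/7) = 1/(-1675/7 + I*√697)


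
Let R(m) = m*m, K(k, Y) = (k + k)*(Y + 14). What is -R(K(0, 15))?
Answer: 0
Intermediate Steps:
K(k, Y) = 2*k*(14 + Y) (K(k, Y) = (2*k)*(14 + Y) = 2*k*(14 + Y))
R(m) = m²
-R(K(0, 15)) = -(2*0*(14 + 15))² = -(2*0*29)² = -1*0² = -1*0 = 0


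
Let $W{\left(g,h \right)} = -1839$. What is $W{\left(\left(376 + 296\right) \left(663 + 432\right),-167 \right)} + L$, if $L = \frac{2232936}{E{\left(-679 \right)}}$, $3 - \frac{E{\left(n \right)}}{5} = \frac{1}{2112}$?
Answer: $\frac{4657710507}{31675} \approx 1.4705 \cdot 10^{5}$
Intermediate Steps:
$E{\left(n \right)} = \frac{31675}{2112}$ ($E{\left(n \right)} = 15 - \frac{5}{2112} = \frac{31675}{2112}$)
$L = \frac{4715960832}{31675}$ ($L = \frac{2232936}{\frac{31675}{2112}} = 2232936 \cdot \frac{2112}{31675} = \frac{4715960832}{31675} \approx 1.4889 \cdot 10^{5}$)
$W{\left(\left(376 + 296\right) \left(663 + 432\right),-167 \right)} + L = -1839 + \frac{4715960832}{31675} = \frac{4657710507}{31675}$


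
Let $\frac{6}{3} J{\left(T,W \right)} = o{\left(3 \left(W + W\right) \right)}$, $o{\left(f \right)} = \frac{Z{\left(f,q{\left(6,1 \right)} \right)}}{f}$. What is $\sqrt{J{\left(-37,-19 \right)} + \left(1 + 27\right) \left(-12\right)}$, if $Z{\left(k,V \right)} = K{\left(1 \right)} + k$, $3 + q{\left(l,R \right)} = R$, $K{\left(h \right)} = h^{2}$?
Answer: $\frac{i \sqrt{4360215}}{114} \approx 18.317 i$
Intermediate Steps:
$q{\left(l,R \right)} = -3 + R$
$Z{\left(k,V \right)} = 1 + k$ ($Z{\left(k,V \right)} = 1^{2} + k = 1 + k$)
$o{\left(f \right)} = \frac{1 + f}{f}$
$J{\left(T,W \right)} = \frac{1 + 6 W}{12 W}$ ($J{\left(T,W \right)} = \frac{\frac{1}{3 \left(W + W\right)} \left(1 + 3 \left(W + W\right)\right)}{2} = \frac{\frac{1}{3 \cdot 2 W} \left(1 + 3 \cdot 2 W\right)}{2} = \frac{\frac{1}{6 W} \left(1 + 6 W\right)}{2} = \frac{\frac{1}{6} \frac{1}{W} \left(1 + 6 W\right)}{2} = \frac{1 + 6 W}{12 W}$)
$\sqrt{J{\left(-37,-19 \right)} + \left(1 + 27\right) \left(-12\right)} = \sqrt{\frac{1 + 6 \left(-19\right)}{12 \left(-19\right)} + \left(1 + 27\right) \left(-12\right)} = \sqrt{\frac{1}{12} \left(- \frac{1}{19}\right) \left(1 - 114\right) + 28 \left(-12\right)} = \sqrt{\frac{1}{12} \left(- \frac{1}{19}\right) \left(-113\right) - 336} = \sqrt{\frac{113}{228} - 336} = \sqrt{- \frac{76495}{228}} = \frac{i \sqrt{4360215}}{114}$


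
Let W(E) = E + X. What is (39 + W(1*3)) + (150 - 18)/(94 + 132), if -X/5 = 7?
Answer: 857/113 ≈ 7.5841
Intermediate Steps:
X = -35 (X = -5*7 = -35)
W(E) = -35 + E (W(E) = E - 35 = -35 + E)
(39 + W(1*3)) + (150 - 18)/(94 + 132) = (39 + (-35 + 1*3)) + (150 - 18)/(94 + 132) = (39 + (-35 + 3)) + 132/226 = (39 - 32) + 132*(1/226) = 7 + 66/113 = 857/113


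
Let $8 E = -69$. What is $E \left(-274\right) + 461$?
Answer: $\frac{11297}{4} \approx 2824.3$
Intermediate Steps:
$E = - \frac{69}{8}$ ($E = \frac{1}{8} \left(-69\right) = - \frac{69}{8} \approx -8.625$)
$E \left(-274\right) + 461 = \left(- \frac{69}{8}\right) \left(-274\right) + 461 = \frac{9453}{4} + 461 = \frac{11297}{4}$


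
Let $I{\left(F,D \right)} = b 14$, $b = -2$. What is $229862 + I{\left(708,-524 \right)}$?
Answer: $229834$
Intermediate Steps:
$I{\left(F,D \right)} = -28$ ($I{\left(F,D \right)} = \left(-2\right) 14 = -28$)
$229862 + I{\left(708,-524 \right)} = 229862 - 28 = 229834$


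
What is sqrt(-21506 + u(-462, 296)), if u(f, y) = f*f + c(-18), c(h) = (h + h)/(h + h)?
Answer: sqrt(191939) ≈ 438.11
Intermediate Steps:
c(h) = 1 (c(h) = (2*h)/((2*h)) = (2*h)*(1/(2*h)) = 1)
u(f, y) = 1 + f**2 (u(f, y) = f*f + 1 = f**2 + 1 = 1 + f**2)
sqrt(-21506 + u(-462, 296)) = sqrt(-21506 + (1 + (-462)**2)) = sqrt(-21506 + (1 + 213444)) = sqrt(-21506 + 213445) = sqrt(191939)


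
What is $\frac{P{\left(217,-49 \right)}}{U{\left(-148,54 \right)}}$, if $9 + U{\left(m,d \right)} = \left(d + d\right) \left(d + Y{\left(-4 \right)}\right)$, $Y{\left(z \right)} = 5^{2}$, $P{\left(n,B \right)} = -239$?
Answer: $- \frac{239}{8523} \approx -0.028042$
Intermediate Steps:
$Y{\left(z \right)} = 25$
$U{\left(m,d \right)} = -9 + 2 d \left(25 + d\right)$ ($U{\left(m,d \right)} = -9 + \left(d + d\right) \left(d + 25\right) = -9 + 2 d \left(25 + d\right)$)
$\frac{P{\left(217,-49 \right)}}{U{\left(-148,54 \right)}} = - \frac{239}{-9 + 2 \cdot 54^{2} + 50 \cdot 54} = - \frac{239}{-9 + 2 \cdot 2916 + 2700} = - \frac{239}{-9 + 5832 + 2700} = - \frac{239}{8523}$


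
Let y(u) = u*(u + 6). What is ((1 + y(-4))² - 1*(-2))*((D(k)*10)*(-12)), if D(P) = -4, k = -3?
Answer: 24480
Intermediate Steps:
y(u) = u*(6 + u)
((1 + y(-4))² - 1*(-2))*((D(k)*10)*(-12)) = ((1 - 4*(6 - 4))² - 1*(-2))*(-4*10*(-12)) = ((1 - 4*2)² + 2)*(-40*(-12)) = ((1 - 8)² + 2)*480 = ((-7)² + 2)*480 = (49 + 2)*480 = 51*480 = 24480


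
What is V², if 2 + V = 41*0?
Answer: 4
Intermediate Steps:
V = -2 (V = -2 + 41*0 = -2 + 0 = -2)
V² = (-2)² = 4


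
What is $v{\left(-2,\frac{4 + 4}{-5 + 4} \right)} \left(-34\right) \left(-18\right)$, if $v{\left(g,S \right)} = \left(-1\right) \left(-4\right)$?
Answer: $2448$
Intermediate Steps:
$v{\left(g,S \right)} = 4$
$v{\left(-2,\frac{4 + 4}{-5 + 4} \right)} \left(-34\right) \left(-18\right) = 4 \left(-34\right) \left(-18\right) = \left(-136\right) \left(-18\right) = 2448$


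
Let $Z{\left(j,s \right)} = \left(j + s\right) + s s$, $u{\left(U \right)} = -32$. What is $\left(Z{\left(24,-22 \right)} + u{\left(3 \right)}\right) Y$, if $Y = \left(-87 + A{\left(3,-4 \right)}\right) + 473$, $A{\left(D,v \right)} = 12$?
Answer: $180692$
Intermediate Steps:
$Z{\left(j,s \right)} = j + s + s^{2}$ ($Z{\left(j,s \right)} = \left(j + s\right) + s^{2} = j + s + s^{2}$)
$Y = 398$ ($Y = \left(-87 + 12\right) + 473 = -75 + 473 = 398$)
$\left(Z{\left(24,-22 \right)} + u{\left(3 \right)}\right) Y = \left(\left(24 - 22 + \left(-22\right)^{2}\right) - 32\right) 398 = \left(\left(24 - 22 + 484\right) - 32\right) 398 = \left(486 - 32\right) 398 = 454 \cdot 398 = 180692$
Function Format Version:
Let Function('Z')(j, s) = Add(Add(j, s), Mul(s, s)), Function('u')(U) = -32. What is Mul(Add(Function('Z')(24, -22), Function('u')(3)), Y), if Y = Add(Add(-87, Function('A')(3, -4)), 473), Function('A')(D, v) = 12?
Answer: 180692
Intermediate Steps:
Function('Z')(j, s) = Add(j, s, Pow(s, 2)) (Function('Z')(j, s) = Add(Add(j, s), Pow(s, 2)) = Add(j, s, Pow(s, 2)))
Y = 398 (Y = Add(Add(-87, 12), 473) = Add(-75, 473) = 398)
Mul(Add(Function('Z')(24, -22), Function('u')(3)), Y) = Mul(Add(Add(24, -22, Pow(-22, 2)), -32), 398) = Mul(Add(Add(24, -22, 484), -32), 398) = Mul(Add(486, -32), 398) = Mul(454, 398) = 180692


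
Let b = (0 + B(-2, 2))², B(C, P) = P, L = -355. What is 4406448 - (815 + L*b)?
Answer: 4407053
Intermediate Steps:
b = 4 (b = (0 + 2)² = 2² = 4)
4406448 - (815 + L*b) = 4406448 - (815 - 355*4) = 4406448 - (815 - 1420) = 4406448 - 1*(-605) = 4406448 + 605 = 4407053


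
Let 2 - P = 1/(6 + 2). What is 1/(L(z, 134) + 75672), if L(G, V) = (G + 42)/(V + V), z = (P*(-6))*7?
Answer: 1072/81120237 ≈ 1.3215e-5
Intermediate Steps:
P = 15/8 (P = 2 - 1/(6 + 2) = 2 - 1/8 = 2 - 1*⅛ = 2 - ⅛ = 15/8 ≈ 1.8750)
z = -315/4 (z = ((15/8)*(-6))*7 = -45/4*7 = -315/4 ≈ -78.750)
L(G, V) = (42 + G)/(2*V) (L(G, V) = (42 + G)/((2*V)) = (42 + G)*(1/(2*V)) = (42 + G)/(2*V))
1/(L(z, 134) + 75672) = 1/((½)*(42 - 315/4)/134 + 75672) = 1/((½)*(1/134)*(-147/4) + 75672) = 1/(-147/1072 + 75672) = 1/(81120237/1072) = 1072/81120237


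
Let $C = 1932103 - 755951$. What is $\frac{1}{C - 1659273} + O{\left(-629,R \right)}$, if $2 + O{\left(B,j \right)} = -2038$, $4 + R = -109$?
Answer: $- \frac{985566841}{483121} \approx -2040.0$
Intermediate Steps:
$R = -113$ ($R = -4 - 109 = -113$)
$O{\left(B,j \right)} = -2040$ ($O{\left(B,j \right)} = -2 - 2038 = -2040$)
$C = 1176152$ ($C = 1932103 - 755951 = 1176152$)
$\frac{1}{C - 1659273} + O{\left(-629,R \right)} = \frac{1}{1176152 - 1659273} - 2040 = \frac{1}{-483121} - 2040 = - \frac{1}{483121} - 2040 = - \frac{985566841}{483121}$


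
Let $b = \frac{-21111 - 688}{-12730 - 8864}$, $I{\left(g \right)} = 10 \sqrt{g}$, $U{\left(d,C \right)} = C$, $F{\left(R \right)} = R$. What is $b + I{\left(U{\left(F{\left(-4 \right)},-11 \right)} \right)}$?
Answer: $\frac{21799}{21594} + 10 i \sqrt{11} \approx 1.0095 + 33.166 i$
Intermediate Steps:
$b = \frac{21799}{21594}$ ($b = - \frac{21799}{-21594} = \left(-21799\right) \left(- \frac{1}{21594}\right) = \frac{21799}{21594} \approx 1.0095$)
$b + I{\left(U{\left(F{\left(-4 \right)},-11 \right)} \right)} = \frac{21799}{21594} + 10 \sqrt{-11} = \frac{21799}{21594} + 10 i \sqrt{11}$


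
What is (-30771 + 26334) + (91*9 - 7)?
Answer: -3625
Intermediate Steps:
(-30771 + 26334) + (91*9 - 7) = -4437 + (819 - 7) = -4437 + 812 = -3625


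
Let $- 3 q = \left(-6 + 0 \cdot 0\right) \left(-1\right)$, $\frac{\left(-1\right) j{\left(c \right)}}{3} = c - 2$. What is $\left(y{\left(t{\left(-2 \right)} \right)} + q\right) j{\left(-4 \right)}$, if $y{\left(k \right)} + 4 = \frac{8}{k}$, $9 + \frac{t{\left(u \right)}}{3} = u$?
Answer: $- \frac{1236}{11} \approx -112.36$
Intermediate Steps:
$j{\left(c \right)} = 6 - 3 c$ ($j{\left(c \right)} = - 3 \left(c - 2\right) = - 3 \left(-2 + c\right) = 6 - 3 c$)
$t{\left(u \right)} = -27 + 3 u$
$y{\left(k \right)} = -4 + \frac{8}{k}$
$q = -2$ ($q = - \frac{\left(-6 + 0 \cdot 0\right) \left(-1\right)}{3} = - \frac{\left(-6 + 0\right) \left(-1\right)}{3} = - \frac{\left(-6\right) \left(-1\right)}{3} = \left(- \frac{1}{3}\right) 6 = -2$)
$\left(y{\left(t{\left(-2 \right)} \right)} + q\right) j{\left(-4 \right)} = \left(\left(-4 + \frac{8}{-27 + 3 \left(-2\right)}\right) - 2\right) \left(6 - -12\right) = \left(\left(-4 + \frac{8}{-27 - 6}\right) - 2\right) \left(6 + 12\right) = \left(\left(-4 + \frac{8}{-33}\right) - 2\right) 18 = \left(\left(-4 + 8 \left(- \frac{1}{33}\right)\right) - 2\right) 18 = \left(\left(-4 - \frac{8}{33}\right) - 2\right) 18 = \left(- \frac{140}{33} - 2\right) 18 = \left(- \frac{206}{33}\right) 18 = - \frac{1236}{11}$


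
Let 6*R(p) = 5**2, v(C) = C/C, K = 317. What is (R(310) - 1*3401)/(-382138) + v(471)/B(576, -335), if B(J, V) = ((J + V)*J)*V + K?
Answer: 947776226555/106623479075604 ≈ 0.0088890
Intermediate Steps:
v(C) = 1
R(p) = 25/6 (R(p) = (1/6)*5**2 = (1/6)*25 = 25/6)
B(J, V) = 317 + J*V*(J + V) (B(J, V) = ((J + V)*J)*V + 317 = (J*(J + V))*V + 317 = J*V*(J + V) + 317 = 317 + J*V*(J + V))
(R(310) - 1*3401)/(-382138) + v(471)/B(576, -335) = (25/6 - 1*3401)/(-382138) + 1/(317 + 576*(-335)**2 - 335*576**2) = (25/6 - 3401)*(-1/382138) + 1/(317 + 576*112225 - 335*331776) = -20381/6*(-1/382138) + 1/(317 + 64641600 - 111144960) = 20381/2292828 + 1/(-46503043) = 20381/2292828 + 1*(-1/46503043) = 20381/2292828 - 1/46503043 = 947776226555/106623479075604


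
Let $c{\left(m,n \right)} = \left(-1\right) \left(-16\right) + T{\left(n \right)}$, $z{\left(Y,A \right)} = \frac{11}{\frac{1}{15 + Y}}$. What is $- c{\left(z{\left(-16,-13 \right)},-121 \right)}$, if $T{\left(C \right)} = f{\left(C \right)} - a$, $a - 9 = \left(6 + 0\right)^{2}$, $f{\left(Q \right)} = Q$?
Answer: $150$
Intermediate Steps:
$a = 45$ ($a = 9 + \left(6 + 0\right)^{2} = 9 + 6^{2} = 9 + 36 = 45$)
$T{\left(C \right)} = -45 + C$ ($T{\left(C \right)} = C - 45 = -45 + C$)
$z{\left(Y,A \right)} = 165 + 11 Y$ ($z{\left(Y,A \right)} = 11 \left(15 + Y\right) = 165 + 11 Y$)
$c{\left(m,n \right)} = -29 + n$ ($c{\left(m,n \right)} = \left(-1\right) \left(-16\right) + \left(-45 + n\right) = 16 + \left(-45 + n\right) = -29 + n$)
$- c{\left(z{\left(-16,-13 \right)},-121 \right)} = - (-29 - 121) = \left(-1\right) \left(-150\right) = 150$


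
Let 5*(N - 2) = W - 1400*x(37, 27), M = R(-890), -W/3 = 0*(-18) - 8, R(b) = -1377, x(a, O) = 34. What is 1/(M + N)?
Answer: -5/54451 ≈ -9.1826e-5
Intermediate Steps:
W = 24 (W = -3*(0*(-18) - 8) = -3*(0 - 8) = -3*(-8) = 24)
M = -1377
N = -47566/5 (N = 2 + (24 - 1400*34)/5 = 2 + (24 - 47600)/5 = 2 + (1/5)*(-47576) = 2 - 47576/5 = -47566/5 ≈ -9513.2)
1/(M + N) = 1/(-1377 - 47566/5) = 1/(-54451/5) = -5/54451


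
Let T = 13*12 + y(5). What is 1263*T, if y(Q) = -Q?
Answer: 190713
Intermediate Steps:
T = 151 (T = 13*12 - 1*5 = 156 - 5 = 151)
1263*T = 1263*151 = 190713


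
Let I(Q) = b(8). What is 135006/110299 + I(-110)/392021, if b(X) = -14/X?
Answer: 30242853773/24708299588 ≈ 1.2240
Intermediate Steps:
I(Q) = -7/4 (I(Q) = -14/8 = -14*⅛ = -7/4)
135006/110299 + I(-110)/392021 = 135006/110299 - 7/4/392021 = 135006*(1/110299) - 7/4*1/392021 = 135006/110299 - 1/224012 = 30242853773/24708299588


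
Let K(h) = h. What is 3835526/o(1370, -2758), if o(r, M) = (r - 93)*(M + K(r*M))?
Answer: -1917763/2414307693 ≈ -0.00079433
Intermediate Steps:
o(r, M) = (-93 + r)*(M + M*r) (o(r, M) = (r - 93)*(M + r*M) = (-93 + r)*(M + M*r))
3835526/o(1370, -2758) = 3835526/((-2758*(-93 + 1370² - 92*1370))) = 3835526/((-2758*(-93 + 1876900 - 126040))) = 3835526/((-2758*1750767)) = 3835526/(-4828615386) = 3835526*(-1/4828615386) = -1917763/2414307693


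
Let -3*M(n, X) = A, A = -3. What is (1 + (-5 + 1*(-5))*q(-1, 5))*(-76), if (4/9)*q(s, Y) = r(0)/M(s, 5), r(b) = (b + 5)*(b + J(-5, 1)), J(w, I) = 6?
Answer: 51224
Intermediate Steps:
M(n, X) = 1 (M(n, X) = -⅓*(-3) = 1)
r(b) = (5 + b)*(6 + b) (r(b) = (b + 5)*(b + 6) = (5 + b)*(6 + b))
q(s, Y) = 135/2 (q(s, Y) = 9*((30 + 0² + 11*0)/1)/4 = 9*((30 + 0 + 0)*1)/4 = 9*(30*1)/4 = (9/4)*30 = 135/2)
(1 + (-5 + 1*(-5))*q(-1, 5))*(-76) = (1 + (-5 + 1*(-5))*(135/2))*(-76) = (1 + (-5 - 5)*(135/2))*(-76) = (1 - 10*135/2)*(-76) = (1 - 675)*(-76) = -674*(-76) = 51224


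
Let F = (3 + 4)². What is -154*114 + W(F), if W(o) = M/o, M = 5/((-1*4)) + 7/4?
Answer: -1720487/98 ≈ -17556.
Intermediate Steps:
M = ½ (M = 5/(-4) + 7*(¼) = 5*(-¼) + 7/4 = -5/4 + 7/4 = ½ ≈ 0.50000)
F = 49 (F = 7² = 49)
W(o) = 1/(2*o)
-154*114 + W(F) = -154*114 + (½)/49 = -17556 + (½)*(1/49) = -17556 + 1/98 = -1720487/98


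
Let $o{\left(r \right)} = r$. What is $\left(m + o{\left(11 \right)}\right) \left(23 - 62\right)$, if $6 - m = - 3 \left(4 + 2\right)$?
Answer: $-1365$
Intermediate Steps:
$m = 24$ ($m = 6 - - 3 \left(4 + 2\right) = 6 - \left(-3\right) 6 = 6 - -18 = 6 + 18 = 24$)
$\left(m + o{\left(11 \right)}\right) \left(23 - 62\right) = \left(24 + 11\right) \left(23 - 62\right) = 35 \left(-39\right) = -1365$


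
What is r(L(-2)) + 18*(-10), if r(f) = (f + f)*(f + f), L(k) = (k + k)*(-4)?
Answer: 844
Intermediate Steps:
L(k) = -8*k (L(k) = (2*k)*(-4) = -8*k)
r(f) = 4*f² (r(f) = (2*f)*(2*f) = 4*f²)
r(L(-2)) + 18*(-10) = 4*(-8*(-2))² + 18*(-10) = 4*16² - 180 = 4*256 - 180 = 1024 - 180 = 844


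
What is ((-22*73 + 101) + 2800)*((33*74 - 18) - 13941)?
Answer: -14914515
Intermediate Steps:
((-22*73 + 101) + 2800)*((33*74 - 18) - 13941) = ((-1606 + 101) + 2800)*((2442 - 18) - 13941) = (-1505 + 2800)*(2424 - 13941) = 1295*(-11517) = -14914515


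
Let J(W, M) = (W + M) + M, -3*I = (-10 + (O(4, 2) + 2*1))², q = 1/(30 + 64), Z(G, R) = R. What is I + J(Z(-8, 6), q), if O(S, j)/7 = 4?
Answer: -17951/141 ≈ -127.31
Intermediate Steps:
O(S, j) = 28 (O(S, j) = 7*4 = 28)
q = 1/94 ≈ 0.010638
I = -400/3 (I = -(-10 + (28 + 2*1))²/3 = -(-10 + (28 + 2))²/3 = -(-10 + 30)²/3 = -⅓*20² = -⅓*400 = -400/3 ≈ -133.33)
J(W, M) = W + 2*M (J(W, M) = (M + W) + M = W + 2*M)
I + J(Z(-8, 6), q) = -400/3 + (6 + 2*(1/94)) = -400/3 + (6 + 1/47) = -400/3 + 283/47 = -17951/141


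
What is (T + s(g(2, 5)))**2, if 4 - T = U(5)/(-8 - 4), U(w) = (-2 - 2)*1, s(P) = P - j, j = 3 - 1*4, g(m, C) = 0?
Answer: 196/9 ≈ 21.778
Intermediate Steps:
j = -1 (j = 3 - 4 = -1)
s(P) = 1 + P (s(P) = P - 1*(-1) = P + 1 = 1 + P)
U(w) = -4 (U(w) = -4*1 = -4)
T = 11/3 (T = 4 - (-4)/(-8 - 4) = 4 - (-4)/(-12) = 4 - (-4)*(-1)/12 = 4 - 1*1/3 = 4 - 1/3 = 11/3 ≈ 3.6667)
(T + s(g(2, 5)))**2 = (11/3 + (1 + 0))**2 = (11/3 + 1)**2 = (14/3)**2 = 196/9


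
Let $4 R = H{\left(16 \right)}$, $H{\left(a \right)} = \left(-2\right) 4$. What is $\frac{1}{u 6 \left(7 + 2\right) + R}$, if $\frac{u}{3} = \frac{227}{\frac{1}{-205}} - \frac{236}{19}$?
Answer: $- \frac{19}{143273000} \approx -1.3261 \cdot 10^{-7}$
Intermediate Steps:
$u = - \frac{2653203}{19}$ ($u = 3 \left(\frac{227}{\frac{1}{-205}} - \frac{236}{19}\right) = 3 \left(\frac{227}{- \frac{1}{205}} - \frac{236}{19}\right) = 3 \left(227 \left(-205\right) - \frac{236}{19}\right) = 3 \left(-46535 - \frac{236}{19}\right) = 3 \left(- \frac{884401}{19}\right) = - \frac{2653203}{19} \approx -1.3964 \cdot 10^{5}$)
$H{\left(a \right)} = -8$
$R = -2$ ($R = \frac{1}{4} \left(-8\right) = -2$)
$\frac{1}{u 6 \left(7 + 2\right) + R} = \frac{1}{- \frac{2653203 \cdot 6 \left(7 + 2\right)}{19} - 2} = \frac{1}{- \frac{2653203 \cdot 6 \cdot 9}{19} - 2} = \frac{1}{\left(- \frac{2653203}{19}\right) 54 - 2} = \frac{1}{- \frac{143272962}{19} - 2} = \frac{1}{- \frac{143273000}{19}} = - \frac{19}{143273000}$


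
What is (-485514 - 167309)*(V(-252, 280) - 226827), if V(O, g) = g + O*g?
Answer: 193958283061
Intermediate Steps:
(-485514 - 167309)*(V(-252, 280) - 226827) = (-485514 - 167309)*(280*(1 - 252) - 226827) = -652823*(280*(-251) - 226827) = -652823*(-70280 - 226827) = -652823*(-297107) = 193958283061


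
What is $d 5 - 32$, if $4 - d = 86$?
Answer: $-442$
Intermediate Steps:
$d = -82$ ($d = 4 - 86 = -82$)
$d 5 - 32 = \left(-82\right) 5 - 32 = -410 - 32 = -442$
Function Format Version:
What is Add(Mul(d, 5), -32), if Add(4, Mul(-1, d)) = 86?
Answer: -442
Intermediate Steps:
d = -82 (d = Add(4, Mul(-1, 86)) = Add(4, -86) = -82)
Add(Mul(d, 5), -32) = Add(Mul(-82, 5), -32) = Add(-410, -32) = -442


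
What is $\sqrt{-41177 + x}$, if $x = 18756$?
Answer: $i \sqrt{22421} \approx 149.74 i$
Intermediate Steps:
$\sqrt{-41177 + x} = \sqrt{-41177 + 18756} = \sqrt{-22421} = i \sqrt{22421}$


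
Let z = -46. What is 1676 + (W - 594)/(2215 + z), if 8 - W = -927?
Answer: 3635585/2169 ≈ 1676.2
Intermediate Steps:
W = 935 (W = 8 - 1*(-927) = 8 + 927 = 935)
1676 + (W - 594)/(2215 + z) = 1676 + (935 - 594)/(2215 - 46) = 1676 + 341/2169 = 3635585/2169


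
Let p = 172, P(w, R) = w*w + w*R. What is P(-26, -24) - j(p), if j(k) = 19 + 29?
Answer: 1252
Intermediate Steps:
P(w, R) = w**2 + R*w
j(k) = 48
P(-26, -24) - j(p) = -26*(-24 - 26) - 1*48 = -26*(-50) - 48 = 1300 - 48 = 1252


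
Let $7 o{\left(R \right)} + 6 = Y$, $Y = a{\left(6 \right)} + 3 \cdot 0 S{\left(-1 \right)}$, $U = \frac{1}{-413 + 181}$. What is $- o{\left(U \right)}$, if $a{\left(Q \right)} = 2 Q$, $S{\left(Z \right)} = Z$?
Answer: $- \frac{6}{7} \approx -0.85714$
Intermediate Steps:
$U = - \frac{1}{232}$ ($U = \frac{1}{-232} = - \frac{1}{232} \approx -0.0043103$)
$Y = 12$ ($Y = 2 \cdot 6 + 3 \cdot 0 \left(-1\right) = 12 + 0 \left(-1\right) = 12 + 0 = 12$)
$o{\left(R \right)} = \frac{6}{7}$ ($o{\left(R \right)} = - \frac{6}{7} + \frac{1}{7} \cdot 12 = - \frac{6}{7} + \frac{12}{7} = \frac{6}{7}$)
$- o{\left(U \right)} = \left(-1\right) \frac{6}{7} = - \frac{6}{7}$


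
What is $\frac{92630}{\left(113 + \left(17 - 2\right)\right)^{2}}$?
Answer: $\frac{46315}{8192} \approx 5.6537$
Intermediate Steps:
$\frac{92630}{\left(113 + \left(17 - 2\right)\right)^{2}} = \frac{92630}{\left(113 + 15\right)^{2}} = \frac{92630}{128^{2}} = \frac{92630}{16384} = 92630 \cdot \frac{1}{16384} = \frac{46315}{8192}$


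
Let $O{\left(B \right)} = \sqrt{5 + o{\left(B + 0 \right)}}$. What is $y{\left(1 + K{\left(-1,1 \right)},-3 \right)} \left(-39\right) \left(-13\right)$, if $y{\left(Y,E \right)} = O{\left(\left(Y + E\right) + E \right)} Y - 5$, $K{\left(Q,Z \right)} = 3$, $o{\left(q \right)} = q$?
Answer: $-2535 + 2028 \sqrt{3} \approx 977.6$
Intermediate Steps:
$O{\left(B \right)} = \sqrt{5 + B}$ ($O{\left(B \right)} = \sqrt{5 + \left(B + 0\right)} = \sqrt{5 + B}$)
$y{\left(Y,E \right)} = -5 + Y \sqrt{5 + Y + 2 E}$ ($y{\left(Y,E \right)} = \sqrt{5 + \left(\left(Y + E\right) + E\right)} Y - 5 = \sqrt{5 + \left(\left(E + Y\right) + E\right)} Y - 5 = \sqrt{5 + \left(Y + 2 E\right)} Y - 5 = \sqrt{5 + Y + 2 E} Y - 5 = Y \sqrt{5 + Y + 2 E} - 5 = -5 + Y \sqrt{5 + Y + 2 E}$)
$y{\left(1 + K{\left(-1,1 \right)},-3 \right)} \left(-39\right) \left(-13\right) = \left(-5 + \left(1 + 3\right) \sqrt{5 + \left(1 + 3\right) + 2 \left(-3\right)}\right) \left(-39\right) \left(-13\right) = \left(-5 + 4 \sqrt{5 + 4 - 6}\right) \left(-39\right) \left(-13\right) = \left(-5 + 4 \sqrt{3}\right) \left(-39\right) \left(-13\right) = \left(195 - 156 \sqrt{3}\right) \left(-13\right) = -2535 + 2028 \sqrt{3}$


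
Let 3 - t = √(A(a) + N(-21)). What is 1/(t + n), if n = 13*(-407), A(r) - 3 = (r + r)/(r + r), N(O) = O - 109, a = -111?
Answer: I/(-5288*I + 3*√14) ≈ -0.00018911 + 4.0142e-7*I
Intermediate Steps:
N(O) = -109 + O
A(r) = 4 (A(r) = 3 + (r + r)/(r + r) = 3 + (2*r)/((2*r)) = 3 + (2*r)*(1/(2*r)) = 3 + 1 = 4)
n = -5291
t = 3 - 3*I*√14 (t = 3 - √(4 + (-109 - 21)) = 3 - √(4 - 130) = 3 - √(-126) = 3 - 3*I*√14 ≈ 3.0 - 11.225*I)
1/(t + n) = 1/((3 - 3*I*√14) - 5291) = 1/(-5288 - 3*I*√14)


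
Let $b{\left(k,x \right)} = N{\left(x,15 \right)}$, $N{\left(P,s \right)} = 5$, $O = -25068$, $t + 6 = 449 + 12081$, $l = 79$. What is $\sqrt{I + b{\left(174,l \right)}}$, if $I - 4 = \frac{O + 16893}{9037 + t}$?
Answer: $\frac{\sqrt{445292146}}{7187} \approx 2.9361$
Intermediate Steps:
$t = 12524$ ($t = -6 + \left(449 + 12081\right) = -6 + 12530 = 12524$)
$I = \frac{26023}{7187}$ ($I = 4 + \frac{-25068 + 16893}{9037 + 12524} = 4 - \frac{8175}{21561} = 4 - \frac{2725}{7187} = \frac{26023}{7187} \approx 3.6208$)
$b{\left(k,x \right)} = 5$
$\sqrt{I + b{\left(174,l \right)}} = \sqrt{\frac{26023}{7187} + 5} = \sqrt{\frac{61958}{7187}} = \frac{\sqrt{445292146}}{7187}$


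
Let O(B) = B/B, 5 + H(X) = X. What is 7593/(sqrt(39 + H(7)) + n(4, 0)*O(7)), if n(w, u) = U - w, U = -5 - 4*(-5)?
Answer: 83523/80 - 7593*sqrt(41)/80 ≈ 436.30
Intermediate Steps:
H(X) = -5 + X
O(B) = 1
U = 15 (U = -5 + 20 = 15)
n(w, u) = 15 - w
7593/(sqrt(39 + H(7)) + n(4, 0)*O(7)) = 7593/(sqrt(39 + (-5 + 7)) + (15 - 1*4)*1) = 7593/(sqrt(39 + 2) + (15 - 4)*1) = 7593/(sqrt(41) + 11*1) = 7593/(sqrt(41) + 11) = 7593/(11 + sqrt(41))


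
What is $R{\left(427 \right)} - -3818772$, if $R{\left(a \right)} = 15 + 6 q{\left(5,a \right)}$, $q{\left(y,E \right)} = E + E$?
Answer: $3823911$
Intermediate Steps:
$q{\left(y,E \right)} = 2 E$
$R{\left(a \right)} = 15 + 12 a$ ($R{\left(a \right)} = 15 + 6 \cdot 2 a = 15 + 12 a$)
$R{\left(427 \right)} - -3818772 = \left(15 + 12 \cdot 427\right) - -3818772 = \left(15 + 5124\right) + 3818772 = 5139 + 3818772 = 3823911$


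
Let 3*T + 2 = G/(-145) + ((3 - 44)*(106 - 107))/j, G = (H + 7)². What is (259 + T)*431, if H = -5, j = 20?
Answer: 194240063/1740 ≈ 1.1163e+5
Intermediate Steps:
G = 4 (G = (-5 + 7)² = 2² = 4)
T = 13/1740 (T = -⅔ + (4/(-145) + ((3 - 44)*(106 - 107))/20)/3 = -⅔ + (4*(-1/145) - 41*(-1)*(1/20))/3 = -⅔ + (-4/145 + 41*(1/20))/3 = -⅔ + (-4/145 + 41/20)/3 = -⅔ + (⅓)*(1173/580) = -⅔ + 391/580 = 13/1740 ≈ 0.0074713)
(259 + T)*431 = (259 + 13/1740)*431 = (450673/1740)*431 = 194240063/1740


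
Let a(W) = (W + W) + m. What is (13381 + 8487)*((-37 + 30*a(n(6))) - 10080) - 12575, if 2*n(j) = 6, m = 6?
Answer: -213378651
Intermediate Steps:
n(j) = 3 (n(j) = (½)*6 = 3)
a(W) = 6 + 2*W (a(W) = (W + W) + 6 = 2*W + 6 = 6 + 2*W)
(13381 + 8487)*((-37 + 30*a(n(6))) - 10080) - 12575 = (13381 + 8487)*((-37 + 30*(6 + 2*3)) - 10080) - 12575 = 21868*((-37 + 30*(6 + 6)) - 10080) - 12575 = 21868*((-37 + 30*12) - 10080) - 12575 = 21868*((-37 + 360) - 10080) - 12575 = 21868*(323 - 10080) - 12575 = 21868*(-9757) - 12575 = -213366076 - 12575 = -213378651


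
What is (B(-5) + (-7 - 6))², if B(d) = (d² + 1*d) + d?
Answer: 4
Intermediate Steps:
B(d) = d² + 2*d (B(d) = (d² + d) + d = (d + d²) + d = d² + 2*d)
(B(-5) + (-7 - 6))² = (-5*(2 - 5) + (-7 - 6))² = (-5*(-3) - 13)² = (15 - 13)² = 2² = 4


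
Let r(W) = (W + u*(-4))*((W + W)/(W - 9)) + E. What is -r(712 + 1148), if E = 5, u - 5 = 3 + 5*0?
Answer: -2269805/617 ≈ -3678.8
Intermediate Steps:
u = 8 (u = 5 + (3 + 5*0) = 5 + (3 + 0) = 5 + 3 = 8)
r(W) = 5 + 2*W*(-32 + W)/(-9 + W) (r(W) = (W + 8*(-4))*((W + W)/(W - 9)) + 5 = (W - 32)*((2*W)/(-9 + W)) + 5 = (-32 + W)*(2*W/(-9 + W)) + 5 = 2*W*(-32 + W)/(-9 + W) + 5 = 5 + 2*W*(-32 + W)/(-9 + W))
-r(712 + 1148) = -(-45 - 59*(712 + 1148) + 2*(712 + 1148)²)/(-9 + (712 + 1148)) = -(-45 - 59*1860 + 2*1860²)/(-9 + 1860) = -(-45 - 109740 + 2*3459600)/1851 = -(-45 - 109740 + 6919200)/1851 = -6809415/1851 = -1*2269805/617 = -2269805/617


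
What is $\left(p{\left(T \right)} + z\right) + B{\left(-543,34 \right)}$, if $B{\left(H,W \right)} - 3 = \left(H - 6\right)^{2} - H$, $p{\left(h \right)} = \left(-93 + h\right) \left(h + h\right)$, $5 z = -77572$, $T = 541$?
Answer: $\frac{3855843}{5} \approx 7.7117 \cdot 10^{5}$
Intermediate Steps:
$z = - \frac{77572}{5}$ ($z = \frac{1}{5} \left(-77572\right) = - \frac{77572}{5} \approx -15514.0$)
$p{\left(h \right)} = 2 h \left(-93 + h\right)$ ($p{\left(h \right)} = \left(-93 + h\right) 2 h = 2 h \left(-93 + h\right)$)
$B{\left(H,W \right)} = 3 + \left(-6 + H\right)^{2} - H$ ($B{\left(H,W \right)} = 3 - \left(H - \left(H - 6\right)^{2}\right) = 3 - \left(H - \left(-6 + H\right)^{2}\right) = 3 + \left(-6 + H\right)^{2} - H$)
$\left(p{\left(T \right)} + z\right) + B{\left(-543,34 \right)} = \left(2 \cdot 541 \left(-93 + 541\right) - \frac{77572}{5}\right) + \left(3 + \left(-6 - 543\right)^{2} - -543\right) = \left(2 \cdot 541 \cdot 448 - \frac{77572}{5}\right) + \left(3 + \left(-549\right)^{2} + 543\right) = \left(484736 - \frac{77572}{5}\right) + \left(3 + 301401 + 543\right) = \frac{2346108}{5} + 301947 = \frac{3855843}{5}$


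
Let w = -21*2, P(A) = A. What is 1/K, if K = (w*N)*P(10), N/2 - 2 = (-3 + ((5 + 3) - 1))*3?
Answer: -1/11760 ≈ -8.5034e-5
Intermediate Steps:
w = -42
N = 28 (N = 4 + 2*((-3 + ((5 + 3) - 1))*3) = 4 + 2*((-3 + (8 - 1))*3) = 4 + 2*((-3 + 7)*3) = 4 + 2*(4*3) = 4 + 2*12 = 4 + 24 = 28)
K = -11760 (K = -42*28*10 = -1176*10 = -11760)
1/K = 1/(-11760) = -1/11760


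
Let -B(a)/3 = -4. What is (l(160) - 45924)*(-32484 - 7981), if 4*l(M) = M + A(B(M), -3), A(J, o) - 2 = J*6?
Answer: 3711894915/2 ≈ 1.8559e+9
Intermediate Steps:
B(a) = 12 (B(a) = -3*(-4) = 12)
A(J, o) = 2 + 6*J (A(J, o) = 2 + J*6 = 2 + 6*J)
l(M) = 37/2 + M/4 (l(M) = (M + (2 + 6*12))/4 = (M + (2 + 72))/4 = (M + 74)/4 = (74 + M)/4 = 37/2 + M/4)
(l(160) - 45924)*(-32484 - 7981) = ((37/2 + (1/4)*160) - 45924)*(-32484 - 7981) = ((37/2 + 40) - 45924)*(-40465) = (117/2 - 45924)*(-40465) = -91731/2*(-40465) = 3711894915/2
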